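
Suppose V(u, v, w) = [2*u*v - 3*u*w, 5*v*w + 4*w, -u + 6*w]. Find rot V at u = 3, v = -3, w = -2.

(11, -8, -6)

(∇×V)₁ = ∂V₃/∂v − ∂V₂/∂w = -5*v - 4
(∇×V)₂ = ∂V₁/∂w − ∂V₃/∂u = -3*u + 1
(∇×V)₃ = ∂V₂/∂u − ∂V₁/∂v = -2*u
∇×V = (-5*v - 4, -3*u + 1, -2*u)
At (3, -3, -2): (11, -8, -6).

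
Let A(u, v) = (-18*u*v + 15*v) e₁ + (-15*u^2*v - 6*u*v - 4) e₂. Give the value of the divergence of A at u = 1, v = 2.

-57

∂A₁/∂u = -18*v
∂A₂/∂v = -15*u^2 - 6*u
∇·A = -15*u^2 - 6*u - 18*v
At (1, 2): -57.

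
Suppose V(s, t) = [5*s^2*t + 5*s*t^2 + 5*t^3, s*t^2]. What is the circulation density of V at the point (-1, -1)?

-29

∂V₂/∂s = t^2
∂V₁/∂t = 5*s^2 + 10*s*t + 15*t^2
Scalar curl = -5*s^2 - 10*s*t - 14*t^2
At (-1, -1): -29.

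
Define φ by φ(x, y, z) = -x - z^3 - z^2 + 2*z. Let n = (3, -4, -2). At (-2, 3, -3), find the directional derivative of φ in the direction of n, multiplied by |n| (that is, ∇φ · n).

35

∂φ/∂x = -1
∂φ/∂y = 0
∂φ/∂z = -3*z^2 - 2*z + 2
∇φ at (-2, 3, -3) = (-1, 0, -19)
∇φ · n = (-1)(3) + (0)(-4) + (-19)(-2) = 35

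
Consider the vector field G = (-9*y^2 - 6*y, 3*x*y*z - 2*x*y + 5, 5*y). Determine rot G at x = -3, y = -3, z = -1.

(-22, 0, -33)

(∇×G)₁ = ∂G₃/∂y − ∂G₂/∂z = -3*x*y + 5
(∇×G)₂ = ∂G₁/∂z − ∂G₃/∂x = 0
(∇×G)₃ = ∂G₂/∂x − ∂G₁/∂y = 3*y*z + 16*y + 6
∇×G = (-3*x*y + 5, 0, 3*y*z + 16*y + 6)
At (-3, -3, -1): (-22, 0, -33).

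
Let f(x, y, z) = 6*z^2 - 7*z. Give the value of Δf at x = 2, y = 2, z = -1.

12

∂²f/∂x² = 0
∂²f/∂y² = 0
∂²f/∂z² = 12
∇²f = 12
At (2, 2, -1): 12.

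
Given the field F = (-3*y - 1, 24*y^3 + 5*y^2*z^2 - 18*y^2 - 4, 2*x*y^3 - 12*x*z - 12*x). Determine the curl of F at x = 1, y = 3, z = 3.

(-216, -6, 3)

(∇×F)₁ = ∂F₃/∂y − ∂F₂/∂z = 6*x*y^2 - 10*y^2*z
(∇×F)₂ = ∂F₁/∂z − ∂F₃/∂x = -2*y^3 + 12*z + 12
(∇×F)₃ = ∂F₂/∂x − ∂F₁/∂y = 3
∇×F = (6*x*y^2 - 10*y^2*z, -2*y^3 + 12*z + 12, 3)
At (1, 3, 3): (-216, -6, 3).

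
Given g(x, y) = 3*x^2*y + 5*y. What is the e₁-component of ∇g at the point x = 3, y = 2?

36

(∇g)_1 = ∂g/∂x = 6*x*y
At (3, 2): 36.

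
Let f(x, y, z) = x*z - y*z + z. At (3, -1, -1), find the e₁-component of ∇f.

-1

(∇f)_1 = ∂f/∂x = z
At (3, -1, -1): -1.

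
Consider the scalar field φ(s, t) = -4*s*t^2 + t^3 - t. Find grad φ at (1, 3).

∂φ/∂s = -4*t^2
∂φ/∂t = -8*s*t + 3*t^2 - 1
∇φ = (-4*t^2, -8*s*t + 3*t^2 - 1)
At (1, 3): (-36, 2).

(-36, 2)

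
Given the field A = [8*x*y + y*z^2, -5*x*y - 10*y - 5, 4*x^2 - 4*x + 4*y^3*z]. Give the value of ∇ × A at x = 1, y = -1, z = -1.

(-12, -2, -4)

(∇×A)₁ = ∂A₃/∂y − ∂A₂/∂z = 12*y^2*z
(∇×A)₂ = ∂A₁/∂z − ∂A₃/∂x = -8*x + 2*y*z + 4
(∇×A)₃ = ∂A₂/∂x − ∂A₁/∂y = -8*x - 5*y - z^2
∇×A = (12*y^2*z, -8*x + 2*y*z + 4, -8*x - 5*y - z^2)
At (1, -1, -1): (-12, -2, -4).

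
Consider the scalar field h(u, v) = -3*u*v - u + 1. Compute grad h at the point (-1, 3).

∂h/∂u = -3*v - 1
∂h/∂v = -3*u
∇h = (-3*v - 1, -3*u)
At (-1, 3): (-10, 3).

(-10, 3)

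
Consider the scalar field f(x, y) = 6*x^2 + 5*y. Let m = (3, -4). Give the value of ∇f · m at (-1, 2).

∂f/∂x = 12*x
∂f/∂y = 5
∇f at (-1, 2) = (-12, 5)
∇f · m = (-12)(3) + (5)(-4) = -56

-56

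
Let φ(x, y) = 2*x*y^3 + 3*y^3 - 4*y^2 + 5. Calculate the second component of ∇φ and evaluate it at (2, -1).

29

(∇φ)_2 = ∂φ/∂y = 6*x*y^2 + 9*y^2 - 8*y
At (2, -1): 29.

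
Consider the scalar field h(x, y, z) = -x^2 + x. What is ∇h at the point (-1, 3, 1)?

∂h/∂x = -2*x + 1
∂h/∂y = 0
∂h/∂z = 0
∇h = (-2*x + 1, 0, 0)
At (-1, 3, 1): (3, 0, 0).

(3, 0, 0)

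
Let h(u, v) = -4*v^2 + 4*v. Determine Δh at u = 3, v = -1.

∂²h/∂u² = 0
∂²h/∂v² = -8
∇²h = -8
At (3, -1): -8.

-8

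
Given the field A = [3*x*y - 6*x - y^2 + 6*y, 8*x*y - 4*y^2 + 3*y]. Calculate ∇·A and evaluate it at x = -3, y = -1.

-22

∂A₁/∂x = 3*y - 6
∂A₂/∂y = 8*x - 8*y + 3
∇·A = 8*x - 5*y - 3
At (-3, -1): -22.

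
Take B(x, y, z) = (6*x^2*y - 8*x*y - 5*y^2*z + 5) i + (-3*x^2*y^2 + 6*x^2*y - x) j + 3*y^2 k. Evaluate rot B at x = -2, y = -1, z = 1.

(∇×B)₁ = ∂B₃/∂y − ∂B₂/∂z = 6*y
(∇×B)₂ = ∂B₁/∂z − ∂B₃/∂x = -5*y^2
(∇×B)₃ = ∂B₂/∂x − ∂B₁/∂y = -6*x^2 - 6*x*y^2 + 12*x*y + 8*x + 10*y*z - 1
∇×B = (6*y, -5*y^2, -6*x^2 - 6*x*y^2 + 12*x*y + 8*x + 10*y*z - 1)
At (-2, -1, 1): (-6, -5, -15).

(-6, -5, -15)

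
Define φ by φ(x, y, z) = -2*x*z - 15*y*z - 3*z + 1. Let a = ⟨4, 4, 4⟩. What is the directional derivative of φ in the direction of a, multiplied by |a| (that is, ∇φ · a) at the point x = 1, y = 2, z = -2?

∂φ/∂x = -2*z
∂φ/∂y = -15*z
∂φ/∂z = -2*x - 15*y - 3
∇φ at (1, 2, -2) = (4, 30, -35)
∇φ · a = (4)(4) + (30)(4) + (-35)(4) = -4

-4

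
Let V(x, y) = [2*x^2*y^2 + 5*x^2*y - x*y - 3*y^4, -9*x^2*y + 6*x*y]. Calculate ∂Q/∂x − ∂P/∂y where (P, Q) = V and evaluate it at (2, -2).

∂V₂/∂x = -18*x*y + 6*y
∂V₁/∂y = 4*x^2*y + 5*x^2 - x - 12*y^3
Scalar curl = -4*x^2*y - 5*x^2 - 18*x*y + x + 12*y^3 + 6*y
At (2, -2): -22.

-22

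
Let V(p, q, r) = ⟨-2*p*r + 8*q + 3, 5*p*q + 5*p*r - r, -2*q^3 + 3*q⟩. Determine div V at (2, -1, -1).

∂V₁/∂p = -2*r
∂V₂/∂q = 5*p
∂V₃/∂r = 0
∇·V = 5*p - 2*r
At (2, -1, -1): 12.

12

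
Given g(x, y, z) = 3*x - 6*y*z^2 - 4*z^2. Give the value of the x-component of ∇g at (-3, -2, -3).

(∇g)_1 = ∂g/∂x = 3
At (-3, -2, -3): 3.

3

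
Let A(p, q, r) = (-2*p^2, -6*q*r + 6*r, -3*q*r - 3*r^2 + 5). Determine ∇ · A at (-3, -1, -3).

51

∂A₁/∂p = -4*p
∂A₂/∂q = -6*r
∂A₃/∂r = -3*q - 6*r
∇·A = -4*p - 3*q - 12*r
At (-3, -1, -3): 51.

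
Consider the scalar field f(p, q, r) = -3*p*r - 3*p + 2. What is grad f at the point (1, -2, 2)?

∂f/∂p = -3*r - 3
∂f/∂q = 0
∂f/∂r = -3*p
∇f = (-3*r - 3, 0, -3*p)
At (1, -2, 2): (-9, 0, -3).

(-9, 0, -3)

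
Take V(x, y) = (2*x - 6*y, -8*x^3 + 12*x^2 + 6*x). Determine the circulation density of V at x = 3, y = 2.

∂V₂/∂x = -24*x^2 + 24*x + 6
∂V₁/∂y = -6
Scalar curl = -24*x^2 + 24*x + 12
At (3, 2): -132.

-132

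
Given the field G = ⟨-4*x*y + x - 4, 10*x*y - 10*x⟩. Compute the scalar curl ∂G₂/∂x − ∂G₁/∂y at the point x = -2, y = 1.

∂G₂/∂x = 10*y - 10
∂G₁/∂y = -4*x
Scalar curl = 4*x + 10*y - 10
At (-2, 1): -8.

-8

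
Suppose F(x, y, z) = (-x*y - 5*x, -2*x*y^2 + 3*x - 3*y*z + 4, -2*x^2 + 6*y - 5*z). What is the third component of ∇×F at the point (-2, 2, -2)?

(∇×F)_3 = ∂F₂/∂x − ∂F₁/∂y
= -2*y^2 + 3 − (-x)
= x - 2*y^2 + 3
At (-2, 2, -2): -7.

-7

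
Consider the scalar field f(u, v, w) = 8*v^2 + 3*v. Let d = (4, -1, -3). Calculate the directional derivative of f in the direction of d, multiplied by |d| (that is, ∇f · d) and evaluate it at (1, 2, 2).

-35

∂f/∂u = 0
∂f/∂v = 16*v + 3
∂f/∂w = 0
∇f at (1, 2, 2) = (0, 35, 0)
∇f · d = (0)(4) + (35)(-1) + (0)(-3) = -35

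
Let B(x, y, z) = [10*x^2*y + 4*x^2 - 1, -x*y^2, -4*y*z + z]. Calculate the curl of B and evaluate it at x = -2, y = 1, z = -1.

(∇×B)₁ = ∂B₃/∂y − ∂B₂/∂z = -4*z
(∇×B)₂ = ∂B₁/∂z − ∂B₃/∂x = 0
(∇×B)₃ = ∂B₂/∂x − ∂B₁/∂y = -10*x^2 - y^2
∇×B = (-4*z, 0, -10*x^2 - y^2)
At (-2, 1, -1): (4, 0, -41).

(4, 0, -41)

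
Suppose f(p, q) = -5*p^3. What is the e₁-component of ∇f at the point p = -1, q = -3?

(∇f)_1 = ∂f/∂p = -15*p^2
At (-1, -3): -15.

-15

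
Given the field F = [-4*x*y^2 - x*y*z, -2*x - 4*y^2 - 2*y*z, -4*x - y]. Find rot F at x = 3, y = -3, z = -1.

(-7, 13, -77)

(∇×F)₁ = ∂F₃/∂y − ∂F₂/∂z = 2*y - 1
(∇×F)₂ = ∂F₁/∂z − ∂F₃/∂x = -x*y + 4
(∇×F)₃ = ∂F₂/∂x − ∂F₁/∂y = 8*x*y + x*z - 2
∇×F = (2*y - 1, -x*y + 4, 8*x*y + x*z - 2)
At (3, -3, -1): (-7, 13, -77).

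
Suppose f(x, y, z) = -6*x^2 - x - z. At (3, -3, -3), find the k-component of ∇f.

(∇f)_3 = ∂f/∂z = -1
At (3, -3, -3): -1.

-1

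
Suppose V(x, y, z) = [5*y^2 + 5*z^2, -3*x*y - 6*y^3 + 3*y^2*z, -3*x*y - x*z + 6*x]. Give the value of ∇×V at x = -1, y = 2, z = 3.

(∇×V)₁ = ∂V₃/∂y − ∂V₂/∂z = -3*x - 3*y^2
(∇×V)₂ = ∂V₁/∂z − ∂V₃/∂x = 3*y + 11*z - 6
(∇×V)₃ = ∂V₂/∂x − ∂V₁/∂y = -13*y
∇×V = (-3*x - 3*y^2, 3*y + 11*z - 6, -13*y)
At (-1, 2, 3): (-9, 33, -26).

(-9, 33, -26)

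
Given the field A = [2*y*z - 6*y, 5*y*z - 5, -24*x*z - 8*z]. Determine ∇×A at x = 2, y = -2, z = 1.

(10, 20, 4)

(∇×A)₁ = ∂A₃/∂y − ∂A₂/∂z = -5*y
(∇×A)₂ = ∂A₁/∂z − ∂A₃/∂x = 2*y + 24*z
(∇×A)₃ = ∂A₂/∂x − ∂A₁/∂y = -2*z + 6
∇×A = (-5*y, 2*y + 24*z, -2*z + 6)
At (2, -2, 1): (10, 20, 4).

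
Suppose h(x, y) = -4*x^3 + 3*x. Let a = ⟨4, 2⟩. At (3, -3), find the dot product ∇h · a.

-420

∂h/∂x = -12*x^2 + 3
∂h/∂y = 0
∇h at (3, -3) = (-105, 0)
∇h · a = (-105)(4) + (0)(2) = -420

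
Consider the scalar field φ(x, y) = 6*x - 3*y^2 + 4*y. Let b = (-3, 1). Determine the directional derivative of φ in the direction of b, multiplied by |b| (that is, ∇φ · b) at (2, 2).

∂φ/∂x = 6
∂φ/∂y = -6*y + 4
∇φ at (2, 2) = (6, -8)
∇φ · b = (6)(-3) + (-8)(1) = -26

-26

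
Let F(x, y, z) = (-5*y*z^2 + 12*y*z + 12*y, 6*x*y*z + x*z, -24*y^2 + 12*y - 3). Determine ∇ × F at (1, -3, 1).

(173, -6, -36)

(∇×F)₁ = ∂F₃/∂y − ∂F₂/∂z = -6*x*y - x - 48*y + 12
(∇×F)₂ = ∂F₁/∂z − ∂F₃/∂x = -10*y*z + 12*y
(∇×F)₃ = ∂F₂/∂x − ∂F₁/∂y = 6*y*z + 5*z^2 - 11*z - 12
∇×F = (-6*x*y - x - 48*y + 12, -10*y*z + 12*y, 6*y*z + 5*z^2 - 11*z - 12)
At (1, -3, 1): (173, -6, -36).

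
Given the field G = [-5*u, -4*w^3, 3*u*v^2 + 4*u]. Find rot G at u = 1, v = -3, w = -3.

(∇×G)₁ = ∂G₃/∂v − ∂G₂/∂w = 6*u*v + 12*w^2
(∇×G)₂ = ∂G₁/∂w − ∂G₃/∂u = -3*v^2 - 4
(∇×G)₃ = ∂G₂/∂u − ∂G₁/∂v = 0
∇×G = (6*u*v + 12*w^2, -3*v^2 - 4, 0)
At (1, -3, -3): (90, -31, 0).

(90, -31, 0)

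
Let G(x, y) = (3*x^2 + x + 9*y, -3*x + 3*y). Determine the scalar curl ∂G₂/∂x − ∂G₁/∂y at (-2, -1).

∂G₂/∂x = -3
∂G₁/∂y = 9
Scalar curl = -12
At (-2, -1): -12.

-12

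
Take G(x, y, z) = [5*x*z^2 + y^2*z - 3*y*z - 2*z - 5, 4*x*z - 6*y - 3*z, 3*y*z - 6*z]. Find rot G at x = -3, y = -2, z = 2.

(∇×G)₁ = ∂G₃/∂y − ∂G₂/∂z = -4*x + 3*z + 3
(∇×G)₂ = ∂G₁/∂z − ∂G₃/∂x = 10*x*z + y^2 - 3*y - 2
(∇×G)₃ = ∂G₂/∂x − ∂G₁/∂y = -2*y*z + 7*z
∇×G = (-4*x + 3*z + 3, 10*x*z + y^2 - 3*y - 2, -2*y*z + 7*z)
At (-3, -2, 2): (21, -52, 22).

(21, -52, 22)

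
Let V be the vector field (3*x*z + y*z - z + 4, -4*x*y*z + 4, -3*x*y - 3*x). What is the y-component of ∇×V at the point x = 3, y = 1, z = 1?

15

(∇×V)_2 = ∂V₁/∂z − ∂V₃/∂x
= 3*x + y - 1 − (-3*y - 3)
= 3*x + 4*y + 2
At (3, 1, 1): 15.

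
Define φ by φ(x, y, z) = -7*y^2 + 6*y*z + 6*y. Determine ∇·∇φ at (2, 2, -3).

-14

∂²φ/∂x² = 0
∂²φ/∂y² = -14
∂²φ/∂z² = 0
∇²φ = -14
At (2, 2, -3): -14.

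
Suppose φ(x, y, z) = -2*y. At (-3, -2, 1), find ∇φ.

∂φ/∂x = 0
∂φ/∂y = -2
∂φ/∂z = 0
∇φ = (0, -2, 0)
At (-3, -2, 1): (0, -2, 0).

(0, -2, 0)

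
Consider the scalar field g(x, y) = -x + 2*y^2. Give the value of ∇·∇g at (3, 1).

∂²g/∂x² = 0
∂²g/∂y² = 4
∇²g = 4
At (3, 1): 4.

4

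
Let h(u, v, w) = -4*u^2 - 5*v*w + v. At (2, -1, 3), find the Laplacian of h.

∂²h/∂u² = -8
∂²h/∂v² = 0
∂²h/∂w² = 0
∇²h = -8
At (2, -1, 3): -8.

-8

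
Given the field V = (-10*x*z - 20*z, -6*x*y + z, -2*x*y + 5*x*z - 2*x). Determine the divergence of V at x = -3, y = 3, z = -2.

∂V₁/∂x = -10*z
∂V₂/∂y = -6*x
∂V₃/∂z = 5*x
∇·V = -x - 10*z
At (-3, 3, -2): 23.

23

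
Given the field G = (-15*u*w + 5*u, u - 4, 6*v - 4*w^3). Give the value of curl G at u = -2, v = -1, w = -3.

(∇×G)₁ = ∂G₃/∂v − ∂G₂/∂w = 6
(∇×G)₂ = ∂G₁/∂w − ∂G₃/∂u = -15*u
(∇×G)₃ = ∂G₂/∂u − ∂G₁/∂v = 1
∇×G = (6, -15*u, 1)
At (-2, -1, -3): (6, 30, 1).

(6, 30, 1)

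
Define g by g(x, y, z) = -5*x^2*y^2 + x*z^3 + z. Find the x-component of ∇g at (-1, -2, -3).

(∇g)_1 = ∂g/∂x = -10*x*y^2 + z^3
At (-1, -2, -3): 13.

13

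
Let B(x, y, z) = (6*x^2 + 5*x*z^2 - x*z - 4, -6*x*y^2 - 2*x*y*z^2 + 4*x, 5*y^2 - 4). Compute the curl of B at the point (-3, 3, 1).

(-6, -27, -56)

(∇×B)₁ = ∂B₃/∂y − ∂B₂/∂z = 4*x*y*z + 10*y
(∇×B)₂ = ∂B₁/∂z − ∂B₃/∂x = 10*x*z - x
(∇×B)₃ = ∂B₂/∂x − ∂B₁/∂y = -6*y^2 - 2*y*z^2 + 4
∇×B = (4*x*y*z + 10*y, 10*x*z - x, -6*y^2 - 2*y*z^2 + 4)
At (-3, 3, 1): (-6, -27, -56).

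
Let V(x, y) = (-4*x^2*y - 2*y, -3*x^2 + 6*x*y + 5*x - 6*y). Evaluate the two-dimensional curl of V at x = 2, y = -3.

∂V₂/∂x = -6*x + 6*y + 5
∂V₁/∂y = -4*x^2 - 2
Scalar curl = 4*x^2 - 6*x + 6*y + 7
At (2, -3): -7.

-7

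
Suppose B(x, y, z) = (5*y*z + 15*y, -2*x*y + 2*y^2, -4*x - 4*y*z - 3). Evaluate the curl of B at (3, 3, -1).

(4, 19, -16)

(∇×B)₁ = ∂B₃/∂y − ∂B₂/∂z = -4*z
(∇×B)₂ = ∂B₁/∂z − ∂B₃/∂x = 5*y + 4
(∇×B)₃ = ∂B₂/∂x − ∂B₁/∂y = -2*y - 5*z - 15
∇×B = (-4*z, 5*y + 4, -2*y - 5*z - 15)
At (3, 3, -1): (4, 19, -16).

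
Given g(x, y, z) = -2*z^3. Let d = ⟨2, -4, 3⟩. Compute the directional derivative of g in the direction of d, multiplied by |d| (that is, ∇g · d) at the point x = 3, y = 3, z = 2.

-72

∂g/∂x = 0
∂g/∂y = 0
∂g/∂z = -6*z^2
∇g at (3, 3, 2) = (0, 0, -24)
∇g · d = (0)(2) + (0)(-4) + (-24)(3) = -72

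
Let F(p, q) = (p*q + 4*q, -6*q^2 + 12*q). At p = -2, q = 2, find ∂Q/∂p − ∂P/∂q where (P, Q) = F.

-2

∂F₂/∂p = 0
∂F₁/∂q = p + 4
Scalar curl = -p - 4
At (-2, 2): -2.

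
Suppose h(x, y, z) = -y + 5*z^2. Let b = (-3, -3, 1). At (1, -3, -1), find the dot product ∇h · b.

-7

∂h/∂x = 0
∂h/∂y = -1
∂h/∂z = 10*z
∇h at (1, -3, -1) = (0, -1, -10)
∇h · b = (0)(-3) + (-1)(-3) + (-10)(1) = -7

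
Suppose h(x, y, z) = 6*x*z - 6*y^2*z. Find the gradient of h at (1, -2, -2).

∂h/∂x = 6*z
∂h/∂y = -12*y*z
∂h/∂z = 6*x - 6*y^2
∇h = (6*z, -12*y*z, 6*x - 6*y^2)
At (1, -2, -2): (-12, -48, -18).

(-12, -48, -18)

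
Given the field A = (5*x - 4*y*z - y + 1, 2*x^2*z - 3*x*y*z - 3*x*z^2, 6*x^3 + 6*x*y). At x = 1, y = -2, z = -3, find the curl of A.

(-20, 2, -68)

(∇×A)₁ = ∂A₃/∂y − ∂A₂/∂z = -2*x^2 + 3*x*y + 6*x*z + 6*x
(∇×A)₂ = ∂A₁/∂z − ∂A₃/∂x = -18*x^2 - 10*y
(∇×A)₃ = ∂A₂/∂x − ∂A₁/∂y = 4*x*z - 3*y*z - 3*z^2 + 4*z + 1
∇×A = (-2*x^2 + 3*x*y + 6*x*z + 6*x, -18*x^2 - 10*y, 4*x*z - 3*y*z - 3*z^2 + 4*z + 1)
At (1, -2, -3): (-20, 2, -68).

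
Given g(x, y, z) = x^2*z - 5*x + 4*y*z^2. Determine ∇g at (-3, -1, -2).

(7, 16, 25)

∂g/∂x = 2*x*z - 5
∂g/∂y = 4*z^2
∂g/∂z = x^2 + 8*y*z
∇g = (2*x*z - 5, 4*z^2, x^2 + 8*y*z)
At (-3, -1, -2): (7, 16, 25).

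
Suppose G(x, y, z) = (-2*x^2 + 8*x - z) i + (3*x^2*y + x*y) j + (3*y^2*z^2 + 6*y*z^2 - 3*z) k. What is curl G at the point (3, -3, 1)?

(∇×G)₁ = ∂G₃/∂y − ∂G₂/∂z = 6*y*z^2 + 6*z^2
(∇×G)₂ = ∂G₁/∂z − ∂G₃/∂x = -1
(∇×G)₃ = ∂G₂/∂x − ∂G₁/∂y = 6*x*y + y
∇×G = (6*y*z^2 + 6*z^2, -1, 6*x*y + y)
At (3, -3, 1): (-12, -1, -57).

(-12, -1, -57)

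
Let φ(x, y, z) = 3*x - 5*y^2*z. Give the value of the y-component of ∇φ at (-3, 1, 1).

(∇φ)_2 = ∂φ/∂y = -10*y*z
At (-3, 1, 1): -10.

-10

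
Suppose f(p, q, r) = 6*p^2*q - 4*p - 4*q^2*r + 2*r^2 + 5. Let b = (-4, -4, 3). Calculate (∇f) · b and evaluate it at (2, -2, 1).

12

∂f/∂p = 12*p*q - 4
∂f/∂q = 6*p^2 - 8*q*r
∂f/∂r = -4*q^2 + 4*r
∇f at (2, -2, 1) = (-52, 40, -12)
∇f · b = (-52)(-4) + (40)(-4) + (-12)(3) = 12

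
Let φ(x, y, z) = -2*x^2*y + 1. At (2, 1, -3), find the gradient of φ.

(-8, -8, 0)

∂φ/∂x = -4*x*y
∂φ/∂y = -2*x^2
∂φ/∂z = 0
∇φ = (-4*x*y, -2*x^2, 0)
At (2, 1, -3): (-8, -8, 0).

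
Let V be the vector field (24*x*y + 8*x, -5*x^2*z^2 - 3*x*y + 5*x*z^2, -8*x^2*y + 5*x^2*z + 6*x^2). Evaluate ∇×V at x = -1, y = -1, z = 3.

(∇×V)₁ = ∂V₃/∂y − ∂V₂/∂z = 10*x^2*z - 8*x^2 - 10*x*z
(∇×V)₂ = ∂V₁/∂z − ∂V₃/∂x = 16*x*y - 10*x*z - 12*x
(∇×V)₃ = ∂V₂/∂x − ∂V₁/∂y = -10*x*z^2 - 24*x - 3*y + 5*z^2
∇×V = (10*x^2*z - 8*x^2 - 10*x*z, 16*x*y - 10*x*z - 12*x, -10*x*z^2 - 24*x - 3*y + 5*z^2)
At (-1, -1, 3): (52, 58, 162).

(52, 58, 162)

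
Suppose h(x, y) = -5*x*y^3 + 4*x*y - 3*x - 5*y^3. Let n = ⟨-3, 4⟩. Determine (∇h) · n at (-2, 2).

313

∂h/∂x = -5*y^3 + 4*y - 3
∂h/∂y = -15*x*y^2 + 4*x - 15*y^2
∇h at (-2, 2) = (-35, 52)
∇h · n = (-35)(-3) + (52)(4) = 313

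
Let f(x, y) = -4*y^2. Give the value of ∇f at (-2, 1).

(0, -8)

∂f/∂x = 0
∂f/∂y = -8*y
∇f = (0, -8*y)
At (-2, 1): (0, -8).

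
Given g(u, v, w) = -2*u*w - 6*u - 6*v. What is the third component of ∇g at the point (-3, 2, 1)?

6

(∇g)_3 = ∂g/∂w = -2*u
At (-3, 2, 1): 6.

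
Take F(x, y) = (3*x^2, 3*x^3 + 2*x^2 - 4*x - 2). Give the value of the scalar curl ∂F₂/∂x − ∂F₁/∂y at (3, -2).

89

∂F₂/∂x = 9*x^2 + 4*x - 4
∂F₁/∂y = 0
Scalar curl = 9*x^2 + 4*x - 4
At (3, -2): 89.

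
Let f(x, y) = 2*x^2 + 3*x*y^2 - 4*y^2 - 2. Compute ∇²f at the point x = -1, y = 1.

-10

∂²f/∂x² = 4
∂²f/∂y² = 2*(3*x - 4)
∇²f = 6*x - 4
At (-1, 1): -10.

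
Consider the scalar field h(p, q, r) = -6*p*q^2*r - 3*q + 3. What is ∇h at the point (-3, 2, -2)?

(48, -147, 72)

∂h/∂p = -6*q^2*r
∂h/∂q = -12*p*q*r - 3
∂h/∂r = -6*p*q^2
∇h = (-6*q^2*r, -12*p*q*r - 3, -6*p*q^2)
At (-3, 2, -2): (48, -147, 72).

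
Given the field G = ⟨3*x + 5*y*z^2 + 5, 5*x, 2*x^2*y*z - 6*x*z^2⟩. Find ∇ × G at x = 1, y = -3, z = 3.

(6, 0, -40)

(∇×G)₁ = ∂G₃/∂y − ∂G₂/∂z = 2*x^2*z
(∇×G)₂ = ∂G₁/∂z − ∂G₃/∂x = -4*x*y*z + 10*y*z + 6*z^2
(∇×G)₃ = ∂G₂/∂x − ∂G₁/∂y = -5*z^2 + 5
∇×G = (2*x^2*z, -4*x*y*z + 10*y*z + 6*z^2, -5*z^2 + 5)
At (1, -3, 3): (6, 0, -40).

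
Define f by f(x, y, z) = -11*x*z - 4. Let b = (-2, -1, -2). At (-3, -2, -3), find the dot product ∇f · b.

-132

∂f/∂x = -11*z
∂f/∂y = 0
∂f/∂z = -11*x
∇f at (-3, -2, -3) = (33, 0, 33)
∇f · b = (33)(-2) + (0)(-1) + (33)(-2) = -132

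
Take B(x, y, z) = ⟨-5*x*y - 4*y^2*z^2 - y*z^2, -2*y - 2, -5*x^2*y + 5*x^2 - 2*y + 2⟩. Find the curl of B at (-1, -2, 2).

(-7, -26, -65)

(∇×B)₁ = ∂B₃/∂y − ∂B₂/∂z = -5*x^2 - 2
(∇×B)₂ = ∂B₁/∂z − ∂B₃/∂x = 10*x*y - 10*x - 8*y^2*z - 2*y*z
(∇×B)₃ = ∂B₂/∂x − ∂B₁/∂y = 5*x + 8*y*z^2 + z^2
∇×B = (-5*x^2 - 2, 10*x*y - 10*x - 8*y^2*z - 2*y*z, 5*x + 8*y*z^2 + z^2)
At (-1, -2, 2): (-7, -26, -65).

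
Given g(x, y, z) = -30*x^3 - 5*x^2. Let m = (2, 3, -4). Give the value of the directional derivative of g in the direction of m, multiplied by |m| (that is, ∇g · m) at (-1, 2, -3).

-160

∂g/∂x = -90*x^2 - 10*x
∂g/∂y = 0
∂g/∂z = 0
∇g at (-1, 2, -3) = (-80, 0, 0)
∇g · m = (-80)(2) + (0)(3) + (0)(-4) = -160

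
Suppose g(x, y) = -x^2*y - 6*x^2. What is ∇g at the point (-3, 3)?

∂g/∂x = -2*x*y - 12*x
∂g/∂y = -x^2
∇g = (-2*x*y - 12*x, -x^2)
At (-3, 3): (54, -9).

(54, -9)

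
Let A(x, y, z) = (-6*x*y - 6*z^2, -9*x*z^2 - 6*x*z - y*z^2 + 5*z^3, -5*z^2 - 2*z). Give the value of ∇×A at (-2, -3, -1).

(15, 12, -15)

(∇×A)₁ = ∂A₃/∂y − ∂A₂/∂z = 18*x*z + 6*x + 2*y*z - 15*z^2
(∇×A)₂ = ∂A₁/∂z − ∂A₃/∂x = -12*z
(∇×A)₃ = ∂A₂/∂x − ∂A₁/∂y = 6*x - 9*z^2 - 6*z
∇×A = (18*x*z + 6*x + 2*y*z - 15*z^2, -12*z, 6*x - 9*z^2 - 6*z)
At (-2, -3, -1): (15, 12, -15).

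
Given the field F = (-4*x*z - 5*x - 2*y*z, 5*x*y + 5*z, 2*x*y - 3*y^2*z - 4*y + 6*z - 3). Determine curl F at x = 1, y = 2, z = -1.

(∇×F)₁ = ∂F₃/∂y − ∂F₂/∂z = 2*x - 6*y*z - 9
(∇×F)₂ = ∂F₁/∂z − ∂F₃/∂x = -4*x - 4*y
(∇×F)₃ = ∂F₂/∂x − ∂F₁/∂y = 5*y + 2*z
∇×F = (2*x - 6*y*z - 9, -4*x - 4*y, 5*y + 2*z)
At (1, 2, -1): (5, -12, 8).

(5, -12, 8)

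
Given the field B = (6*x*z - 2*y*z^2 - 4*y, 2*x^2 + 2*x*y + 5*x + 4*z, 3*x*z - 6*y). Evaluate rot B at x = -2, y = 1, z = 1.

(∇×B)₁ = ∂B₃/∂y − ∂B₂/∂z = -10
(∇×B)₂ = ∂B₁/∂z − ∂B₃/∂x = 6*x - 4*y*z - 3*z
(∇×B)₃ = ∂B₂/∂x − ∂B₁/∂y = 4*x + 2*y + 2*z^2 + 9
∇×B = (-10, 6*x - 4*y*z - 3*z, 4*x + 2*y + 2*z^2 + 9)
At (-2, 1, 1): (-10, -19, 5).

(-10, -19, 5)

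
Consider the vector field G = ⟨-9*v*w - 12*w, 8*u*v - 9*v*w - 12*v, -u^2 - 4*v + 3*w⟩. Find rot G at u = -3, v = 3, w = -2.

(∇×G)₁ = ∂G₃/∂v − ∂G₂/∂w = 9*v - 4
(∇×G)₂ = ∂G₁/∂w − ∂G₃/∂u = 2*u - 9*v - 12
(∇×G)₃ = ∂G₂/∂u − ∂G₁/∂v = 8*v + 9*w
∇×G = (9*v - 4, 2*u - 9*v - 12, 8*v + 9*w)
At (-3, 3, -2): (23, -45, 6).

(23, -45, 6)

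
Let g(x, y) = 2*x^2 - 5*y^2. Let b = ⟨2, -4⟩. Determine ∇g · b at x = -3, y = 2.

56

∂g/∂x = 4*x
∂g/∂y = -10*y
∇g at (-3, 2) = (-12, -20)
∇g · b = (-12)(2) + (-20)(-4) = 56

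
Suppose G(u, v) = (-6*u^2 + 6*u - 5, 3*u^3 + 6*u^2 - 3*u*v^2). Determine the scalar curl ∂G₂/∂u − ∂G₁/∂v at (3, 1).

114

∂G₂/∂u = 9*u^2 + 12*u - 3*v^2
∂G₁/∂v = 0
Scalar curl = 9*u^2 + 12*u - 3*v^2
At (3, 1): 114.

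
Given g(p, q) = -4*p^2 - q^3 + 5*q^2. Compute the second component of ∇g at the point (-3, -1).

(∇g)_2 = ∂g/∂q = -3*q^2 + 10*q
At (-3, -1): -13.

-13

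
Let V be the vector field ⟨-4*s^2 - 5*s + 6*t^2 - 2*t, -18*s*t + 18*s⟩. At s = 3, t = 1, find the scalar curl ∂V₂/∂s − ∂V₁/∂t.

-10

∂V₂/∂s = -18*t + 18
∂V₁/∂t = 12*t - 2
Scalar curl = -30*t + 20
At (3, 1): -10.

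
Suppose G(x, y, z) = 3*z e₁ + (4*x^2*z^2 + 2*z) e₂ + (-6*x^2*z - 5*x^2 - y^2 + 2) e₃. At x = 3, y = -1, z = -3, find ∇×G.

(216, -75, 216)

(∇×G)₁ = ∂G₃/∂y − ∂G₂/∂z = -8*x^2*z - 2*y - 2
(∇×G)₂ = ∂G₁/∂z − ∂G₃/∂x = 12*x*z + 10*x + 3
(∇×G)₃ = ∂G₂/∂x − ∂G₁/∂y = 8*x*z^2
∇×G = (-8*x^2*z - 2*y - 2, 12*x*z + 10*x + 3, 8*x*z^2)
At (3, -1, -3): (216, -75, 216).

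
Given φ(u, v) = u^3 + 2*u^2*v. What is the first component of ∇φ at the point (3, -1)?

(∇φ)_1 = ∂φ/∂u = 3*u^2 + 4*u*v
At (3, -1): 15.

15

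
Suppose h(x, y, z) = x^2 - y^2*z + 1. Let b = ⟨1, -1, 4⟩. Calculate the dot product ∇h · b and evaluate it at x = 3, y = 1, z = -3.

∂h/∂x = 2*x
∂h/∂y = -2*y*z
∂h/∂z = -y^2
∇h at (3, 1, -3) = (6, 6, -1)
∇h · b = (6)(1) + (6)(-1) + (-1)(4) = -4

-4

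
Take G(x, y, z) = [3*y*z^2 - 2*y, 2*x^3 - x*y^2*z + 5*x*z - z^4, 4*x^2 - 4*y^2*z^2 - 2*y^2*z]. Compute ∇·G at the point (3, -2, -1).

∂G₁/∂x = 0
∂G₂/∂y = -2*x*y*z
∂G₃/∂z = -8*y^2*z - 2*y^2
∇·G = -2*x*y*z - 8*y^2*z - 2*y^2
At (3, -2, -1): 12.

12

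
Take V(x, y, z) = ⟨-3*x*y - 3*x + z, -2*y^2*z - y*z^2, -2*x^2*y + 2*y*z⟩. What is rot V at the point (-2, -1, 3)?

(∇×V)₁ = ∂V₃/∂y − ∂V₂/∂z = -2*x^2 + 2*y^2 + 2*y*z + 2*z
(∇×V)₂ = ∂V₁/∂z − ∂V₃/∂x = 4*x*y + 1
(∇×V)₃ = ∂V₂/∂x − ∂V₁/∂y = 3*x
∇×V = (-2*x^2 + 2*y^2 + 2*y*z + 2*z, 4*x*y + 1, 3*x)
At (-2, -1, 3): (-6, 9, -6).

(-6, 9, -6)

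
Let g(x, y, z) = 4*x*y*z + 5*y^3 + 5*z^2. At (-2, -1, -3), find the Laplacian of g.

∂²g/∂x² = 0
∂²g/∂y² = 30*y
∂²g/∂z² = 10
∇²g = 30*y + 10
At (-2, -1, -3): -20.

-20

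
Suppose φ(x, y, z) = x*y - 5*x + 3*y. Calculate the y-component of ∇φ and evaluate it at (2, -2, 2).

(∇φ)_2 = ∂φ/∂y = x + 3
At (2, -2, 2): 5.

5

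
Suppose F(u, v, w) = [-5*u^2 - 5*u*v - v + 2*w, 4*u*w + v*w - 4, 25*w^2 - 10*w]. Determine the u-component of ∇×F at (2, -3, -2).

(∇×F)_1 = ∂F₃/∂v − ∂F₂/∂w
= 0 − (4*u + v)
= -4*u - v
At (2, -3, -2): -5.

-5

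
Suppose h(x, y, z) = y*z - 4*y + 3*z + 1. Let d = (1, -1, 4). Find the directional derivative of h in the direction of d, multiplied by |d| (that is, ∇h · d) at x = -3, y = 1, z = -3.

∂h/∂x = 0
∂h/∂y = z - 4
∂h/∂z = y + 3
∇h at (-3, 1, -3) = (0, -7, 4)
∇h · d = (0)(1) + (-7)(-1) + (4)(4) = 23

23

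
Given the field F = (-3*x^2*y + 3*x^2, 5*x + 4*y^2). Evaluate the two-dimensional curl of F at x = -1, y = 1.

8

∂F₂/∂x = 5
∂F₁/∂y = -3*x^2
Scalar curl = 3*x^2 + 5
At (-1, 1): 8.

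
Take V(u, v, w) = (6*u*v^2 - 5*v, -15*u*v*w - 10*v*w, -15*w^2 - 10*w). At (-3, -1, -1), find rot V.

(35, 0, -46)

(∇×V)₁ = ∂V₃/∂v − ∂V₂/∂w = 15*u*v + 10*v
(∇×V)₂ = ∂V₁/∂w − ∂V₃/∂u = 0
(∇×V)₃ = ∂V₂/∂u − ∂V₁/∂v = -12*u*v - 15*v*w + 5
∇×V = (15*u*v + 10*v, 0, -12*u*v - 15*v*w + 5)
At (-3, -1, -1): (35, 0, -46).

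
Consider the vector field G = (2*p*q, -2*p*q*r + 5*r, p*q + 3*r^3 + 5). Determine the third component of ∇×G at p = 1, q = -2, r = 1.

2

(∇×G)_3 = ∂G₂/∂p − ∂G₁/∂q
= -2*q*r − (2*p)
= -2*p - 2*q*r
At (1, -2, 1): 2.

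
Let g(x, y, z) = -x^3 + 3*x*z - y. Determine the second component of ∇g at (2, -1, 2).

-1

(∇g)_2 = ∂g/∂y = -1
At (2, -1, 2): -1.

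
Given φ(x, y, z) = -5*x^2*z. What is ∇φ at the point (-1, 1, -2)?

(-20, 0, -5)

∂φ/∂x = -10*x*z
∂φ/∂y = 0
∂φ/∂z = -5*x^2
∇φ = (-10*x*z, 0, -5*x^2)
At (-1, 1, -2): (-20, 0, -5).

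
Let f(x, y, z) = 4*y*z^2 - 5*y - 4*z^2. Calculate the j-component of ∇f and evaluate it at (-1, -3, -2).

(∇f)_2 = ∂f/∂y = 4*z^2 - 5
At (-1, -3, -2): 11.

11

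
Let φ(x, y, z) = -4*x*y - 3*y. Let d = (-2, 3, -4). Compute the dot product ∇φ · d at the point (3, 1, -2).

-37

∂φ/∂x = -4*y
∂φ/∂y = -4*x - 3
∂φ/∂z = 0
∇φ at (3, 1, -2) = (-4, -15, 0)
∇φ · d = (-4)(-2) + (-15)(3) + (0)(-4) = -37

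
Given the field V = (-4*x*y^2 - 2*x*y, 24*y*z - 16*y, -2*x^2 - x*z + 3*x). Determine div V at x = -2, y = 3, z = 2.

-8

∂V₁/∂x = -4*y^2 - 2*y
∂V₂/∂y = 24*z - 16
∂V₃/∂z = -x
∇·V = -x - 4*y^2 - 2*y + 24*z - 16
At (-2, 3, 2): -8.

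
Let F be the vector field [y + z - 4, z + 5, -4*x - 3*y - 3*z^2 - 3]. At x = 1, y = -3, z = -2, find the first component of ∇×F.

(∇×F)_1 = ∂F₃/∂y − ∂F₂/∂z
= -3 − (1)
= -4
At (1, -3, -2): -4.

-4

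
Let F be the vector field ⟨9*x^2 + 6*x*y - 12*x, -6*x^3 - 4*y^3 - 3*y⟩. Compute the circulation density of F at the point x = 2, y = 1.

∂F₂/∂x = -18*x^2
∂F₁/∂y = 6*x
Scalar curl = -18*x^2 - 6*x
At (2, 1): -84.

-84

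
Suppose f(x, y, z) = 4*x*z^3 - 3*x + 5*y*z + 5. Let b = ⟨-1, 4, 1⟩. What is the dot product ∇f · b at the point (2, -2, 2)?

∂f/∂x = 4*z^3 - 3
∂f/∂y = 5*z
∂f/∂z = 12*x*z^2 + 5*y
∇f at (2, -2, 2) = (29, 10, 86)
∇f · b = (29)(-1) + (10)(4) + (86)(1) = 97

97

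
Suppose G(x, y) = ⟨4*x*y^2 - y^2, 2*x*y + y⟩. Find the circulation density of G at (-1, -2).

-24

∂G₂/∂x = 2*y
∂G₁/∂y = 8*x*y - 2*y
Scalar curl = -8*x*y + 4*y
At (-1, -2): -24.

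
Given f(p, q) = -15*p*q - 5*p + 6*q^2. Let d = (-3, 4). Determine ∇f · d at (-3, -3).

-84

∂f/∂p = -15*q - 5
∂f/∂q = -15*p + 12*q
∇f at (-3, -3) = (40, 9)
∇f · d = (40)(-3) + (9)(4) = -84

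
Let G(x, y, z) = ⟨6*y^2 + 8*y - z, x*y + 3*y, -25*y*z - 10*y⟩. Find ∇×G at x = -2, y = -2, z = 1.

(∇×G)₁ = ∂G₃/∂y − ∂G₂/∂z = -25*z - 10
(∇×G)₂ = ∂G₁/∂z − ∂G₃/∂x = -1
(∇×G)₃ = ∂G₂/∂x − ∂G₁/∂y = -11*y - 8
∇×G = (-25*z - 10, -1, -11*y - 8)
At (-2, -2, 1): (-35, -1, 14).

(-35, -1, 14)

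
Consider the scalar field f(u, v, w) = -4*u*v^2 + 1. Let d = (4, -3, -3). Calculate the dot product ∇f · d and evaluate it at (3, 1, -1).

∂f/∂u = -4*v^2
∂f/∂v = -8*u*v
∂f/∂w = 0
∇f at (3, 1, -1) = (-4, -24, 0)
∇f · d = (-4)(4) + (-24)(-3) + (0)(-3) = 56

56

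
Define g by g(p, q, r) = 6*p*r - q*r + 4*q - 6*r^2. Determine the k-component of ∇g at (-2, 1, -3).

(∇g)_3 = ∂g/∂r = 6*p - q - 12*r
At (-2, 1, -3): 23.

23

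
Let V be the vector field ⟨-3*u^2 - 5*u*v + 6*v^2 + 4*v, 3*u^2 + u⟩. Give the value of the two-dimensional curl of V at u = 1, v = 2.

∂V₂/∂u = 6*u + 1
∂V₁/∂v = -5*u + 12*v + 4
Scalar curl = 11*u - 12*v - 3
At (1, 2): -16.

-16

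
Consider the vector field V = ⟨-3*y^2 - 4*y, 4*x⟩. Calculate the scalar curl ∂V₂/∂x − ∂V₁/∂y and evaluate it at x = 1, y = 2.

20

∂V₂/∂x = 4
∂V₁/∂y = -6*y - 4
Scalar curl = 6*y + 8
At (1, 2): 20.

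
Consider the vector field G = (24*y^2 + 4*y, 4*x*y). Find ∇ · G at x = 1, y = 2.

4

∂G₁/∂x = 0
∂G₂/∂y = 4*x
∇·G = 4*x
At (1, 2): 4.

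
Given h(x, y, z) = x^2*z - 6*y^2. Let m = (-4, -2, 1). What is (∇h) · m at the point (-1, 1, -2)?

∂h/∂x = 2*x*z
∂h/∂y = -12*y
∂h/∂z = x^2
∇h at (-1, 1, -2) = (4, -12, 1)
∇h · m = (4)(-4) + (-12)(-2) + (1)(1) = 9

9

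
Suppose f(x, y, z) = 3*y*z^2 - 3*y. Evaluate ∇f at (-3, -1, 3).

∂f/∂x = 0
∂f/∂y = 3*z^2 - 3
∂f/∂z = 6*y*z
∇f = (0, 3*z^2 - 3, 6*y*z)
At (-3, -1, 3): (0, 24, -18).

(0, 24, -18)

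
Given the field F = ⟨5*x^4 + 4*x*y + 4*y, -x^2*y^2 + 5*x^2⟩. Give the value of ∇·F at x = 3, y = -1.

∂F₁/∂x = 20*x^3 + 4*y
∂F₂/∂y = -2*x^2*y
∇·F = 20*x^3 - 2*x^2*y + 4*y
At (3, -1): 554.

554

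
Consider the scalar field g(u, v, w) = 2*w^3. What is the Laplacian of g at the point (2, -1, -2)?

-24

∂²g/∂u² = 0
∂²g/∂v² = 0
∂²g/∂w² = 12*w
∇²g = 12*w
At (2, -1, -2): -24.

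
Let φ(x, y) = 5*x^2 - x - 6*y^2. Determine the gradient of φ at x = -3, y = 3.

(-31, -36)

∂φ/∂x = 10*x - 1
∂φ/∂y = -12*y
∇φ = (10*x - 1, -12*y)
At (-3, 3): (-31, -36).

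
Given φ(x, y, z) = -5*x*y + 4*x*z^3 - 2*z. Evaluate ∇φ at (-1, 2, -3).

(-118, 5, -110)

∂φ/∂x = -5*y + 4*z^3
∂φ/∂y = -5*x
∂φ/∂z = 12*x*z^2 - 2
∇φ = (-5*y + 4*z^3, -5*x, 12*x*z^2 - 2)
At (-1, 2, -3): (-118, 5, -110).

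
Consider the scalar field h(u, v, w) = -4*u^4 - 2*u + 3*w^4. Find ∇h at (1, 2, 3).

(-18, 0, 324)

∂h/∂u = -16*u^3 - 2
∂h/∂v = 0
∂h/∂w = 12*w^3
∇h = (-16*u^3 - 2, 0, 12*w^3)
At (1, 2, 3): (-18, 0, 324).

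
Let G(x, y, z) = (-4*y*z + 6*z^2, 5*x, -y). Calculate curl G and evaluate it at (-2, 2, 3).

(∇×G)₁ = ∂G₃/∂y − ∂G₂/∂z = -1
(∇×G)₂ = ∂G₁/∂z − ∂G₃/∂x = -4*y + 12*z
(∇×G)₃ = ∂G₂/∂x − ∂G₁/∂y = 4*z + 5
∇×G = (-1, -4*y + 12*z, 4*z + 5)
At (-2, 2, 3): (-1, 28, 17).

(-1, 28, 17)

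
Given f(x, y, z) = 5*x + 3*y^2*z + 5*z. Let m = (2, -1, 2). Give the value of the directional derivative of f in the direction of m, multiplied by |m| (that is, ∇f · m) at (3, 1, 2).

∂f/∂x = 5
∂f/∂y = 6*y*z
∂f/∂z = 3*y^2 + 5
∇f at (3, 1, 2) = (5, 12, 8)
∇f · m = (5)(2) + (12)(-1) + (8)(2) = 14

14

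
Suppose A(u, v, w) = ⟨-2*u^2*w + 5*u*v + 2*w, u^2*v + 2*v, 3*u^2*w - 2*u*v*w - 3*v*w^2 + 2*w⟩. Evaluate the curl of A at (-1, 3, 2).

(-8, 24, -1)

(∇×A)₁ = ∂A₃/∂v − ∂A₂/∂w = -2*u*w - 3*w^2
(∇×A)₂ = ∂A₁/∂w − ∂A₃/∂u = -2*u^2 - 6*u*w + 2*v*w + 2
(∇×A)₃ = ∂A₂/∂u − ∂A₁/∂v = 2*u*v - 5*u
∇×A = (-2*u*w - 3*w^2, -2*u^2 - 6*u*w + 2*v*w + 2, 2*u*v - 5*u)
At (-1, 3, 2): (-8, 24, -1).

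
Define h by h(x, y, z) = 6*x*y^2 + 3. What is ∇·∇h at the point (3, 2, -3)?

36

∂²h/∂x² = 0
∂²h/∂y² = 12*x
∂²h/∂z² = 0
∇²h = 12*x
At (3, 2, -3): 36.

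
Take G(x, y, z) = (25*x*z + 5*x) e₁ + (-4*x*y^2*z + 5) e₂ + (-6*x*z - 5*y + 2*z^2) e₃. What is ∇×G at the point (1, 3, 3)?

(31, 43, -108)

(∇×G)₁ = ∂G₃/∂y − ∂G₂/∂z = 4*x*y^2 - 5
(∇×G)₂ = ∂G₁/∂z − ∂G₃/∂x = 25*x + 6*z
(∇×G)₃ = ∂G₂/∂x − ∂G₁/∂y = -4*y^2*z
∇×G = (4*x*y^2 - 5, 25*x + 6*z, -4*y^2*z)
At (1, 3, 3): (31, 43, -108).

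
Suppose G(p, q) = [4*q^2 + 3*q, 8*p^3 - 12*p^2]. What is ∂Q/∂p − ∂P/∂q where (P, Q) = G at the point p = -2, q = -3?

∂G₂/∂p = 24*p^2 - 24*p
∂G₁/∂q = 8*q + 3
Scalar curl = 24*p^2 - 24*p - 8*q - 3
At (-2, -3): 165.

165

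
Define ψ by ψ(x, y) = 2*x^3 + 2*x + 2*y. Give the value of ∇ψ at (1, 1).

(8, 2)

∂ψ/∂x = 6*x^2 + 2
∂ψ/∂y = 2
∇ψ = (6*x^2 + 2, 2)
At (1, 1): (8, 2).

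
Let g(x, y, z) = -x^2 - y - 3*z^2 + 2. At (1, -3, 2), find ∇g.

(-2, -1, -12)

∂g/∂x = -2*x
∂g/∂y = -1
∂g/∂z = -6*z
∇g = (-2*x, -1, -6*z)
At (1, -3, 2): (-2, -1, -12).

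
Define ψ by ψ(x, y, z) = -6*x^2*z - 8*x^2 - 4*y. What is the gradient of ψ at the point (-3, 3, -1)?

(12, -4, -54)

∂ψ/∂x = -12*x*z - 16*x
∂ψ/∂y = -4
∂ψ/∂z = -6*x^2
∇ψ = (-12*x*z - 16*x, -4, -6*x^2)
At (-3, 3, -1): (12, -4, -54).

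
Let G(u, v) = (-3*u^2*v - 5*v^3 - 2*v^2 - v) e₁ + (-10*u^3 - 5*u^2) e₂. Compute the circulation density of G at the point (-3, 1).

-193

∂G₂/∂u = -30*u^2 - 10*u
∂G₁/∂v = -3*u^2 - 15*v^2 - 4*v - 1
Scalar curl = -27*u^2 - 10*u + 15*v^2 + 4*v + 1
At (-3, 1): -193.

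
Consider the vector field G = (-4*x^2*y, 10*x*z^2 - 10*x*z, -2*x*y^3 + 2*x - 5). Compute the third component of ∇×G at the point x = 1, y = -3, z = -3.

(∇×G)_3 = ∂G₂/∂x − ∂G₁/∂y
= 10*z^2 - 10*z − (-4*x^2)
= 4*x^2 + 10*z^2 - 10*z
At (1, -3, -3): 124.

124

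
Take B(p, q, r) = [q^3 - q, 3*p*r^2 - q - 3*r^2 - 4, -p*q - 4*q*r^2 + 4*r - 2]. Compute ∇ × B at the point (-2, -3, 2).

(22, -3, -14)

(∇×B)₁ = ∂B₃/∂q − ∂B₂/∂r = -6*p*r - p - 4*r^2 + 6*r
(∇×B)₂ = ∂B₁/∂r − ∂B₃/∂p = q
(∇×B)₃ = ∂B₂/∂p − ∂B₁/∂q = -3*q^2 + 3*r^2 + 1
∇×B = (-6*p*r - p - 4*r^2 + 6*r, q, -3*q^2 + 3*r^2 + 1)
At (-2, -3, 2): (22, -3, -14).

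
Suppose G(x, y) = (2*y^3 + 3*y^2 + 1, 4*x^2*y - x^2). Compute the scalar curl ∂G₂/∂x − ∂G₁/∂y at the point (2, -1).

-20

∂G₂/∂x = 8*x*y - 2*x
∂G₁/∂y = 6*y^2 + 6*y
Scalar curl = 8*x*y - 2*x - 6*y^2 - 6*y
At (2, -1): -20.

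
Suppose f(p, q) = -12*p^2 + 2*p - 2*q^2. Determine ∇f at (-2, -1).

(50, 4)

∂f/∂p = -24*p + 2
∂f/∂q = -4*q
∇f = (-24*p + 2, -4*q)
At (-2, -1): (50, 4).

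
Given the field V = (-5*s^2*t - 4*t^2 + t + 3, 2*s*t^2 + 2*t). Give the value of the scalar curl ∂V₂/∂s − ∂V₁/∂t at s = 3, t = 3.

∂V₂/∂s = 2*t^2
∂V₁/∂t = -5*s^2 - 8*t + 1
Scalar curl = 5*s^2 + 2*t^2 + 8*t - 1
At (3, 3): 86.

86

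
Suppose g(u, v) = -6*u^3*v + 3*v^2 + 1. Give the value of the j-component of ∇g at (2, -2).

-60

(∇g)_2 = ∂g/∂v = -6*u^3 + 6*v
At (2, -2): -60.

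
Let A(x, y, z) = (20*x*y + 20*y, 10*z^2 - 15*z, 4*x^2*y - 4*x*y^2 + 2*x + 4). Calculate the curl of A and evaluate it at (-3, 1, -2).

(115, 26, 40)

(∇×A)₁ = ∂A₃/∂y − ∂A₂/∂z = 4*x^2 - 8*x*y - 20*z + 15
(∇×A)₂ = ∂A₁/∂z − ∂A₃/∂x = -8*x*y + 4*y^2 - 2
(∇×A)₃ = ∂A₂/∂x − ∂A₁/∂y = -20*x - 20
∇×A = (4*x^2 - 8*x*y - 20*z + 15, -8*x*y + 4*y^2 - 2, -20*x - 20)
At (-3, 1, -2): (115, 26, 40).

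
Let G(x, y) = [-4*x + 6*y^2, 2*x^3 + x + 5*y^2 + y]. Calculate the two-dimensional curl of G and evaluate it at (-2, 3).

∂G₂/∂x = 6*x^2 + 1
∂G₁/∂y = 12*y
Scalar curl = 6*x^2 - 12*y + 1
At (-2, 3): -11.

-11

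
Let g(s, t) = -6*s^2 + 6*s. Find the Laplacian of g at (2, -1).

-12

∂²g/∂s² = -12
∂²g/∂t² = 0
∇²g = -12
At (2, -1): -12.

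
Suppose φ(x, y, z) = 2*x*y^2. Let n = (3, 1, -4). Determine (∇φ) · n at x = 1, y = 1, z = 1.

10

∂φ/∂x = 2*y^2
∂φ/∂y = 4*x*y
∂φ/∂z = 0
∇φ at (1, 1, 1) = (2, 4, 0)
∇φ · n = (2)(3) + (4)(1) + (0)(-4) = 10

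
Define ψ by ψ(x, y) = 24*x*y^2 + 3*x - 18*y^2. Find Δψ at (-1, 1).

∂²ψ/∂x² = 0
∂²ψ/∂y² = 12*(4*x - 3)
∇²ψ = 48*x - 36
At (-1, 1): -84.

-84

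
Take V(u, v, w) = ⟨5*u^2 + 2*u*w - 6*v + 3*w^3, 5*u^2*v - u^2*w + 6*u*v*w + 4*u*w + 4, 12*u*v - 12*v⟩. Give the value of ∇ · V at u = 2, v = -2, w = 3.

∂V₁/∂u = 10*u + 2*w
∂V₂/∂v = 5*u^2 + 6*u*w
∂V₃/∂w = 0
∇·V = 5*u^2 + 6*u*w + 10*u + 2*w
At (2, -2, 3): 82.

82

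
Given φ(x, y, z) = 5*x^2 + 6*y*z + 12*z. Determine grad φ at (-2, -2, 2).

(-20, 12, 0)

∂φ/∂x = 10*x
∂φ/∂y = 6*z
∂φ/∂z = 6*y + 12
∇φ = (10*x, 6*z, 6*y + 12)
At (-2, -2, 2): (-20, 12, 0).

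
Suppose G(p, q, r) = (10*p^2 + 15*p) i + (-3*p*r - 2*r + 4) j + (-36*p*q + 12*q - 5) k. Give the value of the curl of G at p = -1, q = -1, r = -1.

(47, -36, 3)

(∇×G)₁ = ∂G₃/∂q − ∂G₂/∂r = -33*p + 14
(∇×G)₂ = ∂G₁/∂r − ∂G₃/∂p = 36*q
(∇×G)₃ = ∂G₂/∂p − ∂G₁/∂q = -3*r
∇×G = (-33*p + 14, 36*q, -3*r)
At (-1, -1, -1): (47, -36, 3).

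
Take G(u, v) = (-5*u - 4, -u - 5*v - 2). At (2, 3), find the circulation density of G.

-1

∂G₂/∂u = -1
∂G₁/∂v = 0
Scalar curl = -1
At (2, 3): -1.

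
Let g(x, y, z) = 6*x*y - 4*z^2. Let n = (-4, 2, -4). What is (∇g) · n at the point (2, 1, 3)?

96

∂g/∂x = 6*y
∂g/∂y = 6*x
∂g/∂z = -8*z
∇g at (2, 1, 3) = (6, 12, -24)
∇g · n = (6)(-4) + (12)(2) + (-24)(-4) = 96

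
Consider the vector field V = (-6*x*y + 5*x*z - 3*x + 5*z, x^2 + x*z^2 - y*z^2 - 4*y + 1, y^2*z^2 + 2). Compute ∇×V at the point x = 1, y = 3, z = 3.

(66, 10, 17)

(∇×V)₁ = ∂V₃/∂y − ∂V₂/∂z = -2*x*z + 2*y*z^2 + 2*y*z
(∇×V)₂ = ∂V₁/∂z − ∂V₃/∂x = 5*x + 5
(∇×V)₃ = ∂V₂/∂x − ∂V₁/∂y = 8*x + z^2
∇×V = (-2*x*z + 2*y*z^2 + 2*y*z, 5*x + 5, 8*x + z^2)
At (1, 3, 3): (66, 10, 17).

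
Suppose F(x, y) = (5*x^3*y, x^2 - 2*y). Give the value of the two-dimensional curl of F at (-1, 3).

3

∂F₂/∂x = 2*x
∂F₁/∂y = 5*x^3
Scalar curl = -5*x^3 + 2*x
At (-1, 3): 3.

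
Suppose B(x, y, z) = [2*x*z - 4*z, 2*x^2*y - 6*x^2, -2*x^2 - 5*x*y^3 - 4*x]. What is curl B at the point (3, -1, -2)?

(-45, 13, -48)

(∇×B)₁ = ∂B₃/∂y − ∂B₂/∂z = -15*x*y^2
(∇×B)₂ = ∂B₁/∂z − ∂B₃/∂x = 6*x + 5*y^3
(∇×B)₃ = ∂B₂/∂x − ∂B₁/∂y = 4*x*y - 12*x
∇×B = (-15*x*y^2, 6*x + 5*y^3, 4*x*y - 12*x)
At (3, -1, -2): (-45, 13, -48).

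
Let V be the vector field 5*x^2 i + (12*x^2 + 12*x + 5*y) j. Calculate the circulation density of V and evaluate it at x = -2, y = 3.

∂V₂/∂x = 24*x + 12
∂V₁/∂y = 0
Scalar curl = 24*x + 12
At (-2, 3): -36.

-36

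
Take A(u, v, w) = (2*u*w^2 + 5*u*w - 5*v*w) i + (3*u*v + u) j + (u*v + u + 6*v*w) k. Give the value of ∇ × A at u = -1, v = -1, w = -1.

(∇×A)₁ = ∂A₃/∂v − ∂A₂/∂w = u + 6*w
(∇×A)₂ = ∂A₁/∂w − ∂A₃/∂u = 4*u*w + 5*u - 6*v - 1
(∇×A)₃ = ∂A₂/∂u − ∂A₁/∂v = 3*v + 5*w + 1
∇×A = (u + 6*w, 4*u*w + 5*u - 6*v - 1, 3*v + 5*w + 1)
At (-1, -1, -1): (-7, 4, -7).

(-7, 4, -7)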